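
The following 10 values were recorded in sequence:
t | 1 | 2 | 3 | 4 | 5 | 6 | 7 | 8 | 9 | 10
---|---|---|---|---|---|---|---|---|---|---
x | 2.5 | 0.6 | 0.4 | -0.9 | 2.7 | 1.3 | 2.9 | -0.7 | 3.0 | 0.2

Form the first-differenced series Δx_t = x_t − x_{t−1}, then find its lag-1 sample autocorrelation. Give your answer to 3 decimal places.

First differences Δx: -1.9, -0.2, -1.3, 3.6, -1.4, 1.6, -3.6, 3.7, -2.8
Mean of differences = -0.2556
Numerator Σ(Δx_t−Δx̄)(Δx_{t+1}−Δx̄) = -40.2120
Denominator Σ(Δx_t−Δx̄)² = 56.7222
r_1(Δx) = -40.2120 / 56.7222 = -0.709

-0.709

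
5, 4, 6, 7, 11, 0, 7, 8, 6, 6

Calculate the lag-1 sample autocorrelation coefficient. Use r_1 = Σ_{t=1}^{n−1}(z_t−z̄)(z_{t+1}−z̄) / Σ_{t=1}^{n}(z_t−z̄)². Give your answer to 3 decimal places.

Mean z̄ = (5 + 4 + 6 + 7 + 11 + 0 + 7 + 8 + 6 + 6)/10 = 6.0000
Numerator Σ_{t=1}^{9}(z_t−z̄)(z_{t+1}−z̄) = -27.0000
Denominator Σ(z_t−z̄)² = 72.0000
r_1 = -27.0000 / 72.0000 = -0.375

-0.375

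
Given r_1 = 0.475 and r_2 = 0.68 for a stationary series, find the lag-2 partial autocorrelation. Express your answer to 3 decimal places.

φ_{22} = (r_2 − r_1²) / (1 − r_1²)
r_1² = (0.475)² = 0.225625
Numerator = 0.68 − 0.2256 = 0.4544; denominator = 1 − 0.2256 = 0.7744
φ_{22} = 0.4544 / 0.7744 = 0.587

0.587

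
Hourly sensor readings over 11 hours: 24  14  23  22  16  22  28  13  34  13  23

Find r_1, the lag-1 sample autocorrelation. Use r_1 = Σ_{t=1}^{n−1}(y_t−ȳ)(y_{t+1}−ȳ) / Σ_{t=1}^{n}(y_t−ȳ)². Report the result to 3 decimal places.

Mean ȳ = (24 + 14 + 23 + 22 + 16 + 22 + 28 + 13 + 34 + 13 + 23)/11 = 21.0909
Numerator Σ_{t=1}^{10}(y_t−ȳ)(y_{t+1}−ȳ) = -315.6446
Denominator Σ(y_t−ȳ)² = 438.9091
r_1 = -315.6446 / 438.9091 = -0.719

-0.719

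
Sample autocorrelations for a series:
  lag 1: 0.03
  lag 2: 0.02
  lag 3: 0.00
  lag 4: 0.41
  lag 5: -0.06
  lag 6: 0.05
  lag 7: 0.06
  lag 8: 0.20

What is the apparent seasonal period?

The largest autocorrelation is r_4 = 0.41, with a weaker echo at lag 8 (0.20); the remaining lags stay at or below 0.06.
The dominant spike at lag 4 indicates a seasonal period of 4.

4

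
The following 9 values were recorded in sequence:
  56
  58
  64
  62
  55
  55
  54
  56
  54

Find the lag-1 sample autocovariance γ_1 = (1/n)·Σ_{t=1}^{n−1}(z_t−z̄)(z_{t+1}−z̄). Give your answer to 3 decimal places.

Mean z̄ = (56 + 58 + 64 + 62 + 55 + 55 + 54 + 56 + 54)/9 = 57.1111
Σ_{t=1}^{8}(z_t−z̄)(z_{t+1}−z̄) = 46.4321
γ_1 = 46.4321 / 9 = 5.159

5.159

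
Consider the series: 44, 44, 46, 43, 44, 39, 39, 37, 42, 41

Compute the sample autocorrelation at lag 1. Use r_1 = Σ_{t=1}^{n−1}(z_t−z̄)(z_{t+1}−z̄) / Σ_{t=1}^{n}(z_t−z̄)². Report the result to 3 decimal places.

Mean z̄ = (44 + 44 + 46 + 43 + 44 + 39 + 39 + 37 + 42 + 41)/10 = 41.9000
Numerator Σ_{t=1}^{9}(z_t−z̄)(z_{t+1}−z̄) = 35.7900
Denominator Σ(z_t−z̄)² = 72.9000
r_1 = 35.7900 / 72.9000 = 0.491

0.491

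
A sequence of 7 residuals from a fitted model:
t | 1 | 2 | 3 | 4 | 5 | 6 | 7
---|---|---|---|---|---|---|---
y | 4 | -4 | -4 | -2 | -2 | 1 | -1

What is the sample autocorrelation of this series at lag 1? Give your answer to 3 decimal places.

-0.100

Mean ȳ = (4 − 4 − 4 − 2 − 2 + 1 − 1)/7 = -1.1429
Deviations from mean: 5.1429, -2.8571, -2.8571, -0.8571, -0.8571, 2.1429, 0.1429
Σ(y_t−ȳ)(y_{t+1}−ȳ) = (-14.6939) + (8.1633) + (2.4490) + (0.7347) + (-1.8367) + (0.3061) = -4.8776
Denominator Σ(y_t−ȳ)² = 48.8571
r_1 = -4.8776 / 48.8571 = -0.100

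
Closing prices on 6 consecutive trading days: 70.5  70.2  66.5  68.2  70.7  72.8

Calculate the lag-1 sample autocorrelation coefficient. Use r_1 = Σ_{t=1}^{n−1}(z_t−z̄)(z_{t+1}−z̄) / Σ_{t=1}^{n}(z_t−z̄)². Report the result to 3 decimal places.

Mean z̄ = (70.5 + 70.2 + 66.5 + 68.2 + 70.7 + 72.8)/6 = 69.8167
Deviations from mean: 0.6833, 0.3833, -3.3167, -1.6167, 0.8833, 2.9833
Σ(z_t−z̄)(z_{t+1}−z̄) = (0.2619) + (-1.2714) + (5.3619) + (-1.4281) + (2.6353) = 5.5597
Denominator Σ(z_t−z̄)² = 23.9083
r_1 = 5.5597 / 23.9083 = 0.233

0.233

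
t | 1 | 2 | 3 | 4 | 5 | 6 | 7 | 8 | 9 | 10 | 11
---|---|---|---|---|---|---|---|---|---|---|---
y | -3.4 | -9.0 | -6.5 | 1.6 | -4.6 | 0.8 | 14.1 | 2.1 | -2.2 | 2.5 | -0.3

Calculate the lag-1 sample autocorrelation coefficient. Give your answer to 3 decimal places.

0.261

Mean ȳ = (-3.4 − 9.0 − 6.5 + 1.6 − 4.6 + 0.8 + 14.1 + 2.1 − 2.2 + 2.5 − 0.3)/11 = -0.4455
Numerator Σ_{t=1}^{10}(y_t−ȳ)(y_{t+1}−ȳ) = 96.9470
Denominator Σ(y_t−ȳ)² = 371.3873
r_1 = 96.9470 / 371.3873 = 0.261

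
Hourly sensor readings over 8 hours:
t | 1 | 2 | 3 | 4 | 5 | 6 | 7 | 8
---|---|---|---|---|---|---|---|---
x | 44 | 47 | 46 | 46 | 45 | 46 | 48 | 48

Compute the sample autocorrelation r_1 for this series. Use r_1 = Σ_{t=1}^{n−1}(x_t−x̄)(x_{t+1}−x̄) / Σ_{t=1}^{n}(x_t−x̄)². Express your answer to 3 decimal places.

Mean x̄ = (44 + 47 + 46 + 46 + 45 + 46 + 48 + 48)/8 = 46.2500
Deviations from mean: -2.2500, 0.7500, -0.2500, -0.2500, -1.2500, -0.2500, 1.7500, 1.7500
Numerator Σ_{t=1}^{7}(x_t−x̄)(x_{t+1}−x̄) = 1.4375
Denominator Σ(x_t−x̄)² = 13.5000
r_1 = 1.4375 / 13.5000 = 0.106

0.106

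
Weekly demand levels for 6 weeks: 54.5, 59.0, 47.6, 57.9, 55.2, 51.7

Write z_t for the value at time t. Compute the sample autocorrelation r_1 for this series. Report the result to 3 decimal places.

-0.615

Mean z̄ = (54.5 + 59.0 + 47.6 + 57.9 + 55.2 + 51.7)/6 = 54.3167
Deviations from mean: 0.1833, 4.6833, -6.7167, 3.5833, 0.8833, -2.6167
Σ(z_t−z̄)(z_{t+1}−z̄) = (0.8586) + (-31.4564) + (-24.0681) + (3.1653) + (-2.3114) = -53.8119
Denominator Σ(z_t−z̄)² = 87.5483
r_1 = -53.8119 / 87.5483 = -0.615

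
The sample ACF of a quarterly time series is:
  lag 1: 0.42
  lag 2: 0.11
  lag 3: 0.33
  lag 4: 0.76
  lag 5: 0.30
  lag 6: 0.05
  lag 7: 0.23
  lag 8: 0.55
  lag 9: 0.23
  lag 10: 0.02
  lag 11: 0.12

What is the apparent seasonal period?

4

The largest autocorrelation is r_4 = 0.76, with a weaker echo at lag 8 (0.55); the remaining lags stay at or below 0.42. The elevated value at lag 1 (0.42), dropping to 0.11 at lag 2, reflects decaying short-term dependence rather than seasonality.
The dominant spike at lag 4 indicates a seasonal period of 4.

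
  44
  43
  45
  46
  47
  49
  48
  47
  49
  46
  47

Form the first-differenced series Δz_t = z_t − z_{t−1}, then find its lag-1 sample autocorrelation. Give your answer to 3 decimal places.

-0.383

First differences Δz: -1, 2, 1, 1, 2, -1, -1, 2, -3, 1
Mean of differences = 0.3000
Numerator Σ(Δz_t−Δz̄)(Δz_{t+1}−Δz̄) = -9.9900
Denominator Σ(Δz_t−Δz̄)² = 26.1000
r_1(Δz) = -9.9900 / 26.1000 = -0.383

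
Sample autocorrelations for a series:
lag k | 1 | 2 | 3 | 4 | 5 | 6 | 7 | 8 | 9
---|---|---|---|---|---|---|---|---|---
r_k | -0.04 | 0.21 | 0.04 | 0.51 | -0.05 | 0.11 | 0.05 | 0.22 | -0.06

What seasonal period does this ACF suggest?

4

The largest autocorrelation is r_4 = 0.51, with a weaker echo at lag 8 (0.22); the remaining lags stay at or below 0.21.
The dominant spike at lag 4 indicates a seasonal period of 4.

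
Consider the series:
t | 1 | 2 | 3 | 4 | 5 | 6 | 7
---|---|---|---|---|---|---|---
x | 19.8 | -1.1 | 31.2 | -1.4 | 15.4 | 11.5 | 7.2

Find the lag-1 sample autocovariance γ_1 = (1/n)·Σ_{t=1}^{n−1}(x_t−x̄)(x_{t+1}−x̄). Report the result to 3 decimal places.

Mean x̄ = (19.8 − 1.1 + 31.2 − 1.4 + 15.4 + 11.5 + 7.2)/7 = 11.8000
Σ_{t=1}^{6}(x_t−x̄)(x_{t+1}−x̄) = -656.7600
γ_1 = -656.7600 / 7 = -93.823

-93.823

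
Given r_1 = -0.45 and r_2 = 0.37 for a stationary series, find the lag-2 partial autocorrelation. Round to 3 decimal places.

φ_{22} = (r_2 − r_1²) / (1 − r_1²)
r_1² = (-0.45)² = 0.2025
Numerator = 0.37 − 0.2025 = 0.1675; denominator = 1 − 0.2025 = 0.7975
φ_{22} = 0.1675 / 0.7975 = 0.210

0.210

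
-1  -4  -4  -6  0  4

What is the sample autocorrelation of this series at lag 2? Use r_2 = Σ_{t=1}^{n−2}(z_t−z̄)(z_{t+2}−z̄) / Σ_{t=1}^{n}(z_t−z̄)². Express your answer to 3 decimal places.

-0.325

Mean z̄ = (-1 − 4 − 4 − 6 + 0 + 4)/6 = -1.8333
Deviations from mean: 0.8333, -2.1667, -2.1667, -4.1667, 1.8333, 5.8333
Σ(z_t−z̄)(z_{t+2}−z̄) = (-1.8056) + (9.0278) + (-3.9722) + (-24.3056) = -21.0556
Denominator Σ(z_t−z̄)² = 64.8333
r_2 = -21.0556 / 64.8333 = -0.325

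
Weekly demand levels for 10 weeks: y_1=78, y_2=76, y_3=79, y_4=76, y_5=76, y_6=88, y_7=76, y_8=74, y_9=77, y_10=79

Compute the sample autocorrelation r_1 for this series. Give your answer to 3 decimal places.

Mean ȳ = (78 + 76 + 79 + 76 + 76 + 88 + 76 + 74 + 77 + 79)/10 = 77.9000
Numerator Σ_{t=1}^{9}(y_t−ȳ)(y_{t+1}−ȳ) = -29.2100
Denominator Σ(y_t−ȳ)² = 134.9000
r_1 = -29.2100 / 134.9000 = -0.217

-0.217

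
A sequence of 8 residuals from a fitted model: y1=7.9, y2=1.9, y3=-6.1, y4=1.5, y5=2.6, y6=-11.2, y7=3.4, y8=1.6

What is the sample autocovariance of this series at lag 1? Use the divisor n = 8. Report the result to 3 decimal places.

Mean ȳ = (7.9 + 1.9 − 6.1 + 1.5 + 2.6 − 11.2 + 3.4 + 1.6)/8 = 0.2000
Σ_{t=1}^{7}(y_t−ȳ)(y_{t+1}−ȳ) = -62.0500
γ_1 = -62.0500 / 8 = -7.756

-7.756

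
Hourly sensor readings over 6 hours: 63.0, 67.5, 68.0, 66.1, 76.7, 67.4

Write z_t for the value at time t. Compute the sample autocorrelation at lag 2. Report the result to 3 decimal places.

0.022

Mean z̄ = (63.0 + 67.5 + 68.0 + 66.1 + 76.7 + 67.4)/6 = 68.1167
Deviations from mean: -5.1167, -0.6167, -0.1167, -2.0167, 8.5833, -0.7167
Σ(z_t−z̄)(z_{t+2}−z̄) = (0.5969) + (1.2436) + (-1.0014) + (1.4453) = 2.2844
Denominator Σ(z_t−z̄)² = 104.8283
r_2 = 2.2844 / 104.8283 = 0.022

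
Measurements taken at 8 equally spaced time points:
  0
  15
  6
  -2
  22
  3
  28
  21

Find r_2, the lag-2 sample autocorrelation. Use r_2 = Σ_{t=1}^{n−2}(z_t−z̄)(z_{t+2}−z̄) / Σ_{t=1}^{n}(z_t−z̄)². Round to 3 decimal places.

Mean z̄ = (0 + 15 + 6 − 2 + 22 + 3 + 28 + 21)/8 = 11.6250
Deviations from mean: -11.6250, 3.3750, -5.6250, -13.6250, 10.3750, -8.6250, 16.3750, 9.3750
Numerator Σ_{t=1}^{6}(z_t−z̄)(z_{t+2}−z̄) = 167.5938
Denominator Σ(z_t−z̄)² = 901.8750
r_2 = 167.5938 / 901.8750 = 0.186

0.186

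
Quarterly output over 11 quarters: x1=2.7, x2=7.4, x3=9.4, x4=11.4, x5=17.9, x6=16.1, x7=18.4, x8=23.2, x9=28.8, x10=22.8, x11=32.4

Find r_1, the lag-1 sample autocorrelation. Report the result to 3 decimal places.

0.579

Mean x̄ = (2.7 + 7.4 + 9.4 + 11.4 + 17.9 + 16.1 + 18.4 + 23.2 + 28.8 + 22.8 + 32.4)/11 = 17.3182
Numerator Σ_{t=1}^{10}(x_t−x̄)(x_{t+1}−x̄) = 484.4251
Denominator Σ(x_t−x̄)² = 836.7164
r_1 = 484.4251 / 836.7164 = 0.579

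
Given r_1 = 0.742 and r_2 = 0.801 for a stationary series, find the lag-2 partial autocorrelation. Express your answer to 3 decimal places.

0.557

φ_{22} = (r_2 − r_1²) / (1 − r_1²)
r_1² = (0.742)² = 0.550564
Numerator = 0.801 − 0.5506 = 0.2504; denominator = 1 − 0.5506 = 0.4494
φ_{22} = 0.2504 / 0.4494 = 0.557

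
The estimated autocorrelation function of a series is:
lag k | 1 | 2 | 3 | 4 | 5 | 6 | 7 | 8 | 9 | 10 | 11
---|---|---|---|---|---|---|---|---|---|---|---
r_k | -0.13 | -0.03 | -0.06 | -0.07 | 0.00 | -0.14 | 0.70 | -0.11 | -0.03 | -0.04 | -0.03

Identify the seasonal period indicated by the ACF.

The largest autocorrelation is r_7 = 0.70; the remaining lags stay at or below 0.00.
The dominant spike at lag 7 indicates a seasonal period of 7.

7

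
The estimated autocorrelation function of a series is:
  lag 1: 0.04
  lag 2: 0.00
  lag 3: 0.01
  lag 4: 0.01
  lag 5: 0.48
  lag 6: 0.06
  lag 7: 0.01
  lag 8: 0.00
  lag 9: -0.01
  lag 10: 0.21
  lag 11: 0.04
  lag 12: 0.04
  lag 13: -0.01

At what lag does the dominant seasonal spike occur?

The largest autocorrelation is r_5 = 0.48, with a weaker echo at lag 10 (0.21); the remaining lags stay at or below 0.06.
The dominant spike at lag 5 indicates a seasonal period of 5.

5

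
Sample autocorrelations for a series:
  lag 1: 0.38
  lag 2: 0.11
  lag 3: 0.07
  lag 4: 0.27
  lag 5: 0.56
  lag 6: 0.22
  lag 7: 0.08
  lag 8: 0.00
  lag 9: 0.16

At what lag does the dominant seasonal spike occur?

5

The largest autocorrelation is r_5 = 0.56; the remaining lags stay at or below 0.38. The elevated value at lag 1 (0.38), dropping to 0.11 at lag 2, reflects decaying short-term dependence rather than seasonality.
The dominant spike at lag 5 indicates a seasonal period of 5.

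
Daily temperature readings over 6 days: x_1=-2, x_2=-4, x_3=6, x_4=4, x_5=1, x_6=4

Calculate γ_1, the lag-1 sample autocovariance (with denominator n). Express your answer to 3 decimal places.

0.542

Mean x̄ = (-2 − 4 + 6 + 4 + 1 + 4)/6 = 1.5000
Deviations: -3.5000, -5.5000, 4.5000, 2.5000, -0.5000, 2.5000
Σ_{t=1}^{5}(x_t−x̄)(x_{t+1}−x̄) = 3.2500
γ_1 = 3.2500 / 6 = 0.542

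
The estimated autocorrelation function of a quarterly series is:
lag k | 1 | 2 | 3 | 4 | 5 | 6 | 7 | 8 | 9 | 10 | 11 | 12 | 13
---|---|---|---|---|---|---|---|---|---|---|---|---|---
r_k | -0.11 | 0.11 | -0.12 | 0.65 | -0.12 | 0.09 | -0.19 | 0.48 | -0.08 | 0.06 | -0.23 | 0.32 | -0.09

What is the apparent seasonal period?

The largest autocorrelation is r_4 = 0.65, with weaker echoes at lags 8 (0.48) and 12 (0.32); the remaining lags stay at or below 0.11.
The dominant spike at lag 4 indicates a seasonal period of 4.

4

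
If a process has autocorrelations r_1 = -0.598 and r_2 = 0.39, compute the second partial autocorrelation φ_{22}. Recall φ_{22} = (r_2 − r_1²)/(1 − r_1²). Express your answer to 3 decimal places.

0.050

φ_{22} = (r_2 − r_1²) / (1 − r_1²)
r_1² = (-0.598)² = 0.357604
Numerator = 0.39 − 0.3576 = 0.0324; denominator = 1 − 0.3576 = 0.6424
φ_{22} = 0.0324 / 0.6424 = 0.050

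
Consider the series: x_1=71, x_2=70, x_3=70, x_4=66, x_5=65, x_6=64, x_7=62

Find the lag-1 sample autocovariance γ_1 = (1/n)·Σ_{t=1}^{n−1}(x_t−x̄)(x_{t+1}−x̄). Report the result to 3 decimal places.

Mean x̄ = (71 + 70 + 70 + 66 + 65 + 64 + 62)/7 = 66.8571
Σ_{t=1}^{6}(x_t−x̄)(x_{t+1}−x̄) = 40.9796
γ_1 = 40.9796 / 7 = 5.854

5.854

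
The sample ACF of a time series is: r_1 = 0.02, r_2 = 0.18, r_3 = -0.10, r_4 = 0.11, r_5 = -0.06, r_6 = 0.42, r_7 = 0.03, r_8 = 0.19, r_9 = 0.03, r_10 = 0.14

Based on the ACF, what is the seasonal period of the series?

6

The largest autocorrelation is r_6 = 0.42; the remaining lags stay at or below 0.19.
The dominant spike at lag 6 indicates a seasonal period of 6.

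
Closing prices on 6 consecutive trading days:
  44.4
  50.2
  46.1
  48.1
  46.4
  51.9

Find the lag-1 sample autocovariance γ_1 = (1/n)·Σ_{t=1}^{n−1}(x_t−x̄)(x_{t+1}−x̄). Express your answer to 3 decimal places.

Mean x̄ = (44.4 + 50.2 + 46.1 + 48.1 + 46.4 + 51.9)/6 = 47.8500
Deviations: -3.4500, 2.3500, -1.7500, 0.2500, -1.4500, 4.0500
Σ_{t=1}^{5}(x_t−x̄)(x_{t+1}−x̄) = -18.8925
γ_1 = -18.8925 / 6 = -3.149

-3.149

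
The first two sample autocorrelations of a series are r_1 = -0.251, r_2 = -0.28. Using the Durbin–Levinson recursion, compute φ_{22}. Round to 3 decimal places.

φ_{22} = (r_2 − r_1²) / (1 − r_1²)
r_1² = (-0.251)² = 0.063001
Numerator = -0.28 − 0.0630 = -0.3430; denominator = 1 − 0.0630 = 0.9370
φ_{22} = -0.3430 / 0.9370 = -0.366

-0.366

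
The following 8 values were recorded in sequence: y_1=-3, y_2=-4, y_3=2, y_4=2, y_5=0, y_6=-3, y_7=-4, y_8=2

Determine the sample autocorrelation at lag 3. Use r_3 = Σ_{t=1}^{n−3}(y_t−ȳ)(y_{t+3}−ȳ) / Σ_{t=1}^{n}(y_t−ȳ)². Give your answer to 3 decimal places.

Mean ȳ = (-3 − 4 + 2 + 2 + 0 − 3 − 4 + 2)/8 = -1.0000
Numerator Σ_{t=1}^{5}(y_t−ȳ)(y_{t+3}−ȳ) = -21.0000
Denominator Σ(y_t−ȳ)² = 54.0000
r_3 = -21.0000 / 54.0000 = -0.389

-0.389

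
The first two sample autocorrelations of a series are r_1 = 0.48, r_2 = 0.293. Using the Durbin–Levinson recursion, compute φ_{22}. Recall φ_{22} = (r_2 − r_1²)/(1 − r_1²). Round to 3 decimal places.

0.081

φ_{22} = (r_2 − r_1²) / (1 − r_1²)
r_1² = (0.48)² = 0.2304
Numerator = 0.293 − 0.2304 = 0.0626; denominator = 1 − 0.2304 = 0.7696
φ_{22} = 0.0626 / 0.7696 = 0.081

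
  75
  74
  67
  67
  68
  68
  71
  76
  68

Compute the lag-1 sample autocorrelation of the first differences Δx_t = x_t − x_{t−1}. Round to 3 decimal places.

-0.119

First differences Δx: -1, -7, 0, 1, 0, 3, 5, -8
Mean of differences = -0.8750
Numerator Σ(Δx_t−Δx̄)(Δx_{t+1}−Δx̄) = -17.0156
Denominator Σ(Δx_t−Δx̄)² = 142.8750
r_1(Δx) = -17.0156 / 142.8750 = -0.119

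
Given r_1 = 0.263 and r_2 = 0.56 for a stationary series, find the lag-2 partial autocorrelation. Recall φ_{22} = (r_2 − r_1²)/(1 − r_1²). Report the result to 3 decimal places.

φ_{22} = (r_2 − r_1²) / (1 − r_1²)
r_1² = (0.263)² = 0.069169
Numerator = 0.56 − 0.0692 = 0.4908; denominator = 1 − 0.0692 = 0.9308
φ_{22} = 0.4908 / 0.9308 = 0.527

0.527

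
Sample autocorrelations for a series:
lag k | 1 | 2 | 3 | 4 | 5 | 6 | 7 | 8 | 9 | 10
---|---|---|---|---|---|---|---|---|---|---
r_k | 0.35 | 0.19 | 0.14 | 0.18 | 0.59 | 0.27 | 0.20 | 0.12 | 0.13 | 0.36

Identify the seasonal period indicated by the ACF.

5

The largest autocorrelation is r_5 = 0.59, with a weaker echo at lag 10 (0.36); the remaining lags stay at or below 0.35. The elevated value at lag 1 (0.35), dropping to 0.19 at lag 2, reflects decaying short-term dependence rather than seasonality.
The dominant spike at lag 5 indicates a seasonal period of 5.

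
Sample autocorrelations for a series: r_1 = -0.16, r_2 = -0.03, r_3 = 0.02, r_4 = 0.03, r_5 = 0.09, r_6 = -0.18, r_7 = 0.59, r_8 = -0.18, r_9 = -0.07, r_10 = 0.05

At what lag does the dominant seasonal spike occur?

The largest autocorrelation is r_7 = 0.59; the remaining lags stay at or below 0.09.
The dominant spike at lag 7 indicates a seasonal period of 7.

7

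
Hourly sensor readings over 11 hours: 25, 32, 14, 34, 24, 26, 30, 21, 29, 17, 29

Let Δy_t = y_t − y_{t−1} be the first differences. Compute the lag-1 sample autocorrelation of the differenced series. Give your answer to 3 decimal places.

-0.785

First differences Δy: 7, -18, 20, -10, 2, 4, -9, 8, -12, 12
Mean of differences = 0.4000
Numerator Σ(Δy_t−Δȳ)(Δy_{t+1}−Δȳ) = -1040.1600
Denominator Σ(Δy_t−Δȳ)² = 1324.4000
r_1(Δy) = -1040.1600 / 1324.4000 = -0.785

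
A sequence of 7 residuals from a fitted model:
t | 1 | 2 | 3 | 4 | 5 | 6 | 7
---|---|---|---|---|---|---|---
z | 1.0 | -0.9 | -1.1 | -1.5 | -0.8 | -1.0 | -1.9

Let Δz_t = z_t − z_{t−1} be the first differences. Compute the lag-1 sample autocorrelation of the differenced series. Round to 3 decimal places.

First differences Δz: -1.9, -0.2, -0.4, 0.7, -0.2, -0.9
Mean of differences = -0.4833
Numerator Σ(Δz_t−Δz̄)(Δz_{t+1}−Δz̄) = -0.0619
Denominator Σ(Δz_t−Δz̄)² = 3.7483
r_1(Δz) = -0.0619 / 3.7483 = -0.017

-0.017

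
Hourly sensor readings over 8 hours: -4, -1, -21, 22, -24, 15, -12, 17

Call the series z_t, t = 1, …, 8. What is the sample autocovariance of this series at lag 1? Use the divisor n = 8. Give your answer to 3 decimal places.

-216.375

Mean z̄ = (-4 − 1 − 21 + 22 − 24 + 15 − 12 + 17)/8 = -1.0000
Σ_{t=1}^{7}(z_t−z̄)(z_{t+1}−z̄) = -1731.0000
γ_1 = -1731.0000 / 8 = -216.375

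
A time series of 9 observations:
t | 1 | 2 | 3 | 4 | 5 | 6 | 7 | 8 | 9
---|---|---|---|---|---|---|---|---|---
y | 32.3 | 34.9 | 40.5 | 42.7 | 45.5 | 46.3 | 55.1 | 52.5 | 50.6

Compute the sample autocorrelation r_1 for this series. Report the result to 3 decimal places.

Mean ȳ = (32.3 + 34.9 + 40.5 + 42.7 + 45.5 + 46.3 + 55.1 + 52.5 + 50.6)/9 = 44.4889
Numerator Σ_{t=1}^{8}(y_t−ȳ)(y_{t+1}−ȳ) = 315.4665
Denominator Σ(y_t−ȳ)² = 478.0489
r_1 = 315.4665 / 478.0489 = 0.660

0.660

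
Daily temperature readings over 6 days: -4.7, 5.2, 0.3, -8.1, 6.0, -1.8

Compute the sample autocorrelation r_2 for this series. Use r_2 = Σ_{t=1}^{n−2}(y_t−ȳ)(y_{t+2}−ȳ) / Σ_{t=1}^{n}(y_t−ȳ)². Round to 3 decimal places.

-0.208

Mean ȳ = (-4.7 + 5.2 + 0.3 − 8.1 + 6.0 − 1.8)/6 = -0.5167
Deviations from mean: -4.1833, 5.7167, 0.8167, -7.5833, 6.5167, -1.2833
Σ(y_t−ȳ)(y_{t+2}−ȳ) = (-3.4164) + (-43.3514) + (5.3219) + (9.7319) = -31.7139
Denominator Σ(y_t−ȳ)² = 152.4683
r_2 = -31.7139 / 152.4683 = -0.208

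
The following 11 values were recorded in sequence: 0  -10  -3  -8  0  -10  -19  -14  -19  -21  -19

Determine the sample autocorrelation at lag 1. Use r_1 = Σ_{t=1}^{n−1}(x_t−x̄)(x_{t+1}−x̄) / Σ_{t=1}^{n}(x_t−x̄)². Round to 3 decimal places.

Mean x̄ = (0 − 10 − 3 − 8 + 0 − 10 − 19 − 14 − 19 − 21 − 19)/11 = -11.1818
Numerator Σ_{t=1}^{10}(x_t−x̄)(x_{t+1}−x̄) = 286.0579
Denominator Σ(x_t−x̄)² = 617.6364
r_1 = 286.0579 / 617.6364 = 0.463

0.463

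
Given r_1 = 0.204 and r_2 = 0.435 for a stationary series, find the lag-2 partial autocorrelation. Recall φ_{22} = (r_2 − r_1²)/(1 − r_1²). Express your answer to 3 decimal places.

φ_{22} = (r_2 − r_1²) / (1 − r_1²)
r_1² = (0.204)² = 0.041616
Numerator = 0.435 − 0.0416 = 0.3934; denominator = 1 − 0.0416 = 0.9584
φ_{22} = 0.3934 / 0.9584 = 0.410

0.410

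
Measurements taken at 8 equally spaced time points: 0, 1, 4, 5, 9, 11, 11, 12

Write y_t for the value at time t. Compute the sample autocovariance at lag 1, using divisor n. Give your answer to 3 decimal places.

13.186

Mean ȳ = (0 + 1 + 4 + 5 + 9 + 11 + 11 + 12)/8 = 6.6250
Deviations: -6.6250, -5.6250, -2.6250, -1.6250, 2.3750, 4.3750, 4.3750, 5.3750
Σ_{t=1}^{7}(y_t−ȳ)(y_{t+1}−ȳ) = 105.4844
γ_1 = 105.4844 / 8 = 13.186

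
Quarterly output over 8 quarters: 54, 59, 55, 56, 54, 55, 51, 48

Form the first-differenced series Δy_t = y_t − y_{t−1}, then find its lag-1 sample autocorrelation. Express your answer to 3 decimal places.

-0.413

First differences Δy: 5, -4, 1, -2, 1, -4, -3
Mean of differences = -0.8571
Numerator Σ(Δy_t−Δȳ)(Δy_{t+1}−Δȳ) = -27.5918
Denominator Σ(Δy_t−Δȳ)² = 66.8571
r_1(Δy) = -27.5918 / 66.8571 = -0.413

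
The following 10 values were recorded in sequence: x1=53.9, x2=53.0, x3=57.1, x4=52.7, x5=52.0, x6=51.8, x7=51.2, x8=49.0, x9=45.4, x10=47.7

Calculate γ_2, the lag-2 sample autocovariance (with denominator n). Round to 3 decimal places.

Mean x̄ = (53.9 + 53.0 + 57.1 + 52.7 + 52.0 + 51.8 + 51.2 + 49.0 + 45.4 + 47.7)/10 = 51.3800
Σ_{t=1}^{8}(x_t−x̄)(x_{t+2}−x̄) = 29.3772
γ_2 = 29.3772 / 10 = 2.938

2.938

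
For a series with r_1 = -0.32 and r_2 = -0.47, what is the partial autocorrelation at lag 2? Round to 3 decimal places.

-0.638

φ_{22} = (r_2 − r_1²) / (1 − r_1²)
r_1² = (-0.32)² = 0.1024
Numerator = -0.47 − 0.1024 = -0.5724; denominator = 1 − 0.1024 = 0.8976
φ_{22} = -0.5724 / 0.8976 = -0.638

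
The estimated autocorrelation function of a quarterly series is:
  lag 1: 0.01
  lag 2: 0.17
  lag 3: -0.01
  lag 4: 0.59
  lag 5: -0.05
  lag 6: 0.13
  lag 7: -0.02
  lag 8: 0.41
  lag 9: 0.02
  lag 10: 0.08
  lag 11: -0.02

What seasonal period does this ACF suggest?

4

The largest autocorrelation is r_4 = 0.59, with a weaker echo at lag 8 (0.41); the remaining lags stay at or below 0.17.
The dominant spike at lag 4 indicates a seasonal period of 4.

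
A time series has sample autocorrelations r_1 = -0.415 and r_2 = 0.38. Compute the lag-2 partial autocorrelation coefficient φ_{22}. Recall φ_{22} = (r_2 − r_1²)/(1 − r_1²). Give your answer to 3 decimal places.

φ_{22} = (r_2 − r_1²) / (1 − r_1²)
r_1² = (-0.415)² = 0.172225
Numerator = 0.38 − 0.1722 = 0.2078; denominator = 1 − 0.1722 = 0.8278
φ_{22} = 0.2078 / 0.8278 = 0.251

0.251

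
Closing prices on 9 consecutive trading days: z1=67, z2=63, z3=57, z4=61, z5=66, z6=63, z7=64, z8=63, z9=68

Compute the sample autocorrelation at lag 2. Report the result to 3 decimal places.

-0.367

Mean z̄ = (67 + 63 + 57 + 61 + 66 + 63 + 64 + 63 + 68)/9 = 63.5556
Numerator Σ_{t=1}^{7}(z_t−z̄)(z_{t+2}−z̄) = -32.3951
Denominator Σ(z_t−z̄)² = 88.2222
r_2 = -32.3951 / 88.2222 = -0.367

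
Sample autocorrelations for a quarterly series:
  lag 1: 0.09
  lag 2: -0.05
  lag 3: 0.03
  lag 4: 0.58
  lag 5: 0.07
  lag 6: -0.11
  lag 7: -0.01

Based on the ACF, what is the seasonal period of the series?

The largest autocorrelation is r_4 = 0.58; the remaining lags stay at or below 0.09.
The dominant spike at lag 4 indicates a seasonal period of 4.

4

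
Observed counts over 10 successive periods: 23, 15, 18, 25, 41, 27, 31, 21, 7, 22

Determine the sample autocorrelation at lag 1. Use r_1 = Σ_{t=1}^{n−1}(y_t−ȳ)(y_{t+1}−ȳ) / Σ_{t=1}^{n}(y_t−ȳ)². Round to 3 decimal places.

0.266

Mean ȳ = (23 + 15 + 18 + 25 + 41 + 27 + 31 + 21 + 7 + 22)/10 = 23.0000
Numerator Σ_{t=1}^{9}(y_t−ȳ)(y_{t+1}−ȳ) = 202.0000
Denominator Σ(y_t−ȳ)² = 758.0000
r_1 = 202.0000 / 758.0000 = 0.266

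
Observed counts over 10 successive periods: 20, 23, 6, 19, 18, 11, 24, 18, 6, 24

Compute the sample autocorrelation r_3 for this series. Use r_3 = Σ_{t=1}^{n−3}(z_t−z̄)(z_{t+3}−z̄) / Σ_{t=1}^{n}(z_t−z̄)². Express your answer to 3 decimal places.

0.488

Mean z̄ = (20 + 23 + 6 + 19 + 18 + 11 + 24 + 18 + 6 + 24)/10 = 16.9000
Σ(z_t−z̄)(z_{t+3}−z̄) = (6.5100) + (6.7100) + (64.3100) + (14.9100) + (1.2100) + (64.3100) + (50.4100) = 208.3700
Denominator Σ(z_t−z̄)² = 426.9000
r_3 = 208.3700 / 426.9000 = 0.488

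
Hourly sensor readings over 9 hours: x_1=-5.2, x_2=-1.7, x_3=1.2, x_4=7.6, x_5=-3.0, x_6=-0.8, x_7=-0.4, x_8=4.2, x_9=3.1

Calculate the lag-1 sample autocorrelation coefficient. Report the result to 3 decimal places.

Mean x̄ = (-5.2 − 1.7 + 1.2 + 7.6 − 3.0 − 0.8 − 0.4 + 4.2 + 3.1)/9 = 0.5556
Numerator Σ_{t=1}^{8}(x_t−x̄)(x_{t+1}−x̄) = 2.9269
Denominator Σ(x_t−x̄)² = 123.4022
r_1 = 2.9269 / 123.4022 = 0.024

0.024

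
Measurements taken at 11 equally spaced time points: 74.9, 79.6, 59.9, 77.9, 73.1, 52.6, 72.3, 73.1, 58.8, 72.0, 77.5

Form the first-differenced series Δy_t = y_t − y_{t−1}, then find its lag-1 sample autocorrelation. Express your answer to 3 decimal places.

-0.481

First differences Δy: 4.7, -19.7, 18.0, -4.8, -20.5, 19.7, 0.8, -14.3, 13.2, 5.5
Mean of differences = 0.2600
Numerator Σ(Δy_t−Δȳ)(Δy_{t+1}−Δȳ) = -948.9716
Denominator Σ(Δy_t−Δȳ)² = 1974.5040
r_1(Δy) = -948.9716 / 1974.5040 = -0.481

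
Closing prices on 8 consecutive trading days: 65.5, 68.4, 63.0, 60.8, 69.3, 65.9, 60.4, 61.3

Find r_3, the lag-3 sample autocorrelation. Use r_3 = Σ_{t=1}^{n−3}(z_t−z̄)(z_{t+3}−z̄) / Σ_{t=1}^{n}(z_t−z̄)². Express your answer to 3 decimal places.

Mean z̄ = (65.5 + 68.4 + 63.0 + 60.8 + 69.3 + 65.9 + 60.4 + 61.3)/8 = 64.3250
Deviations from mean: 1.1750, 4.0750, -1.3250, -3.5250, 4.9750, 1.5750, -3.9250, -3.0250
Σ(z_t−z̄)(z_{t+3}−z̄) = (-4.1419) + (20.2731) + (-2.0869) + (13.8356) + (-15.0494) = 12.8306
Denominator Σ(z_t−z̄)² = 83.9550
r_3 = 12.8306 / 83.9550 = 0.153

0.153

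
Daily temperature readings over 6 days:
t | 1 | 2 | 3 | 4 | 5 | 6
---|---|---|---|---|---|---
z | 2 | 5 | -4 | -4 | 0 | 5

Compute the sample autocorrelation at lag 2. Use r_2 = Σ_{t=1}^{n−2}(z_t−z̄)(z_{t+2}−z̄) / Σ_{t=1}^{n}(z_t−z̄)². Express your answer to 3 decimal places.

-0.523

Mean z̄ = (2 + 5 − 4 − 4 + 0 + 5)/6 = 0.6667
Σ(z_t−z̄)(z_{t+2}−z̄) = (-6.2222) + (-20.2222) + (3.1111) + (-20.2222) = -43.5556
Denominator Σ(z_t−z̄)² = 83.3333
r_2 = -43.5556 / 83.3333 = -0.523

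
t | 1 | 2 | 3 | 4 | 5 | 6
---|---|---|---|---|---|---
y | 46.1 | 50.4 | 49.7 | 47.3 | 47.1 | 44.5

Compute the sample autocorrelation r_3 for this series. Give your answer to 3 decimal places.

Mean ȳ = (46.1 + 50.4 + 49.7 + 47.3 + 47.1 + 44.5)/6 = 47.5167
Σ(y_t−ȳ)(y_{t+3}−ȳ) = (0.3069) + (-1.2014) + (-6.5864) = -7.4808
Denominator Σ(y_t−ȳ)² = 24.4083
r_3 = -7.4808 / 24.4083 = -0.306

-0.306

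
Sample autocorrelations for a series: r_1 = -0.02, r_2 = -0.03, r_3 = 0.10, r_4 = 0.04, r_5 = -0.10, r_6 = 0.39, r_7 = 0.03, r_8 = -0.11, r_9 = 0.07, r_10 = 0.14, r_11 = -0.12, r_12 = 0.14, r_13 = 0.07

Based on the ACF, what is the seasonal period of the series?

6

The largest autocorrelation is r_6 = 0.39; the remaining lags stay at or below 0.14.
The dominant spike at lag 6 indicates a seasonal period of 6.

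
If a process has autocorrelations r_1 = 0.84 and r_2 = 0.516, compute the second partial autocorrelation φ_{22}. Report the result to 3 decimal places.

-0.644

φ_{22} = (r_2 − r_1²) / (1 − r_1²)
r_1² = (0.84)² = 0.7056
Numerator = 0.516 − 0.7056 = -0.1896; denominator = 1 − 0.7056 = 0.2944
φ_{22} = -0.1896 / 0.2944 = -0.644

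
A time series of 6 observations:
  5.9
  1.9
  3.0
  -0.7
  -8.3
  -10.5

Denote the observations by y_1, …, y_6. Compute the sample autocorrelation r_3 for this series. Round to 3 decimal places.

Mean ȳ = (5.9 + 1.9 + 3.0 − 0.7 − 8.3 − 10.5)/6 = -1.4500
Deviations from mean: 7.3500, 3.3500, 4.4500, 0.7500, -6.8500, -9.0500
Numerator Σ_{t=1}^{3}(y_t−ȳ)(y_{t+3}−ȳ) = -57.7075
Denominator Σ(y_t−ȳ)² = 214.4350
r_3 = -57.7075 / 214.4350 = -0.269

-0.269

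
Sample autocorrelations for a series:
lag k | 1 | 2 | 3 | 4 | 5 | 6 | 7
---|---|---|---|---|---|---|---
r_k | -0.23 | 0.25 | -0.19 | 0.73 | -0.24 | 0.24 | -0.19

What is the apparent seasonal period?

4

The largest autocorrelation is r_4 = 0.73; the remaining lags stay at or below 0.25.
The dominant spike at lag 4 indicates a seasonal period of 4.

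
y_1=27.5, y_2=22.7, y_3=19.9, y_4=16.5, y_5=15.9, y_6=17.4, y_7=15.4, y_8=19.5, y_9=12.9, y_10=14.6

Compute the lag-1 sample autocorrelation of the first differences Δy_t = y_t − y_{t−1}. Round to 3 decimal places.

First differences Δy: -4.8, -2.8, -3.4, -0.6, 1.5, -2.0, 4.1, -6.6, 1.7
Mean of differences = -1.4333
Numerator Σ(Δy_t−Δȳ)(Δy_{t+1}−Δȳ) = -41.4811
Denominator Σ(Δy_t−Δȳ)² = 93.8200
r_1(Δy) = -41.4811 / 93.8200 = -0.442

-0.442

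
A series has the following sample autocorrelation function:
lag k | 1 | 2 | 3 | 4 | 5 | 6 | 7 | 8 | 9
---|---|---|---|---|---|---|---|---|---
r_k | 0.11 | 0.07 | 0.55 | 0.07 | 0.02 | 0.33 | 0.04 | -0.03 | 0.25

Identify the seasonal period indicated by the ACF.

The largest autocorrelation is r_3 = 0.55, with weaker echoes at lags 6 (0.33) and 9 (0.25); the remaining lags stay at or below 0.11.
The dominant spike at lag 3 indicates a seasonal period of 3.

3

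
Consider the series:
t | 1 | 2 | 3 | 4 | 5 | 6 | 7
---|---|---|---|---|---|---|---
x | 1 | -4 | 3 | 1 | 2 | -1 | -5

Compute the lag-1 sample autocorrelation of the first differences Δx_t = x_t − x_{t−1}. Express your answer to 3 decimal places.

-0.408

First differences Δx: -5, 7, -2, 1, -3, -4
Mean of differences = -1.0000
Numerator Σ(Δx_t−Δx̄)(Δx_{t+1}−Δx̄) = -40.0000
Denominator Σ(Δx_t−Δx̄)² = 98.0000
r_1(Δx) = -40.0000 / 98.0000 = -0.408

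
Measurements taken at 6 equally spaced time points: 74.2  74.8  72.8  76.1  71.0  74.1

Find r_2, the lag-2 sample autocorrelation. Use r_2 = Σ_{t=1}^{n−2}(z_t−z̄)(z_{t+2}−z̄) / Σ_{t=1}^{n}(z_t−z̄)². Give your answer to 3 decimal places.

Mean z̄ = (74.2 + 74.8 + 72.8 + 76.1 + 71.0 + 74.1)/6 = 73.8333
Deviations from mean: 0.3667, 0.9667, -1.0333, 2.2667, -2.8333, 0.2667
Numerator Σ_{t=1}^{4}(z_t−z̄)(z_{t+2}−z̄) = 5.3444
Denominator Σ(z_t−z̄)² = 15.3733
r_2 = 5.3444 / 15.3733 = 0.348

0.348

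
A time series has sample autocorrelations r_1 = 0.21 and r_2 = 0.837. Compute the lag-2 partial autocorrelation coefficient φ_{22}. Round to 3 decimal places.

φ_{22} = (r_2 − r_1²) / (1 − r_1²)
r_1² = (0.21)² = 0.0441
Numerator = 0.837 − 0.0441 = 0.7929; denominator = 1 − 0.0441 = 0.9559
φ_{22} = 0.7929 / 0.9559 = 0.829

0.829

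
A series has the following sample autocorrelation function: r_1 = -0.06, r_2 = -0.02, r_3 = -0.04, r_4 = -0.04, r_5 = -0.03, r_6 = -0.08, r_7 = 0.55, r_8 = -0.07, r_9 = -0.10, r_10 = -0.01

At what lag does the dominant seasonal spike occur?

The largest autocorrelation is r_7 = 0.55; the remaining lags stay at or below -0.01.
The dominant spike at lag 7 indicates a seasonal period of 7.

7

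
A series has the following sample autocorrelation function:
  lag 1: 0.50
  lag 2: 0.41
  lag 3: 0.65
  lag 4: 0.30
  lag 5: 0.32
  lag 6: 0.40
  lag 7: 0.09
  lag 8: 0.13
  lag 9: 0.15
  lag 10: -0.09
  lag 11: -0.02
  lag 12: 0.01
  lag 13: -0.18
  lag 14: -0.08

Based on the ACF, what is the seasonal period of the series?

The largest autocorrelation is r_3 = 0.65; the remaining lags stay at or below 0.50. The elevated value at lag 1 (0.50), dropping to 0.41 at lag 2, reflects decaying short-term dependence rather than seasonality.
The dominant spike at lag 3 indicates a seasonal period of 3.

3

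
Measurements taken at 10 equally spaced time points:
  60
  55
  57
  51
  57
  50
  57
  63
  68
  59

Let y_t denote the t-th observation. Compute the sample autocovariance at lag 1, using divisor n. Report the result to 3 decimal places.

8.011

Mean ȳ = (60 + 55 + 57 + 51 + 57 + 50 + 57 + 63 + 68 + 59)/10 = 57.7000
Σ_{t=1}^{9}(y_t−ȳ)(y_{t+1}−ȳ) = 80.1100
γ_1 = 80.1100 / 10 = 8.011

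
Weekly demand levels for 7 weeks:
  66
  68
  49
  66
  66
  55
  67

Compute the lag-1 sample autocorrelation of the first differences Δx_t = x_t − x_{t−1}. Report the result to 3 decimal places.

-0.534

First differences Δx: 2, -19, 17, 0, -11, 12
Mean of differences = 0.1667
Numerator Σ(Δx_t−Δx̄)(Δx_{t+1}−Δx̄) = -490.8611
Denominator Σ(Δx_t−Δx̄)² = 918.8333
r_1(Δx) = -490.8611 / 918.8333 = -0.534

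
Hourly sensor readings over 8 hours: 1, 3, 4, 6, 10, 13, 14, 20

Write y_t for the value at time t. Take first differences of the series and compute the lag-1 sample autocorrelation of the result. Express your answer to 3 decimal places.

-0.217

First differences Δy: 2, 1, 2, 4, 3, 1, 6
Mean of differences = 2.7143
Numerator Σ(Δy_t−Δȳ)(Δy_{t+1}−Δȳ) = -4.2245
Denominator Σ(Δy_t−Δȳ)² = 19.4286
r_1(Δy) = -4.2245 / 19.4286 = -0.217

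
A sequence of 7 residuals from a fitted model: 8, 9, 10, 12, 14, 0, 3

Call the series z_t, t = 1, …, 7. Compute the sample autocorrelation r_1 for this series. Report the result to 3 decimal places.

0.178

Mean z̄ = (8 + 9 + 10 + 12 + 14 + 0 + 3)/7 = 8.0000
Deviations from mean: 0.0000, 1.0000, 2.0000, 4.0000, 6.0000, -8.0000, -5.0000
Numerator Σ_{t=1}^{6}(z_t−z̄)(z_{t+1}−z̄) = 26.0000
Denominator Σ(z_t−z̄)² = 146.0000
r_1 = 26.0000 / 146.0000 = 0.178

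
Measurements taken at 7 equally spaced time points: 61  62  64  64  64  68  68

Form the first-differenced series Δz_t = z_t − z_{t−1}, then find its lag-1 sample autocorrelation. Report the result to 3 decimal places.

-0.496

First differences Δz: 1, 2, 0, 0, 4, 0
Mean of differences = 1.1667
Numerator Σ(Δz_t−Δz̄)(Δz_{t+1}−Δz̄) = -6.3611
Denominator Σ(Δz_t−Δz̄)² = 12.8333
r_1(Δz) = -6.3611 / 12.8333 = -0.496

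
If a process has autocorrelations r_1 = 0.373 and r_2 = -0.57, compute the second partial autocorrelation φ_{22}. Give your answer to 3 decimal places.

φ_{22} = (r_2 − r_1²) / (1 − r_1²)
r_1² = (0.373)² = 0.139129
Numerator = -0.57 − 0.1391 = -0.7091; denominator = 1 − 0.1391 = 0.8609
φ_{22} = -0.7091 / 0.8609 = -0.824

-0.824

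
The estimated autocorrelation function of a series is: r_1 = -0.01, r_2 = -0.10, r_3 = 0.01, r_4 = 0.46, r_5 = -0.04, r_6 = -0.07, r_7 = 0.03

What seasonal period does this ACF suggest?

The largest autocorrelation is r_4 = 0.46; the remaining lags stay at or below 0.03.
The dominant spike at lag 4 indicates a seasonal period of 4.

4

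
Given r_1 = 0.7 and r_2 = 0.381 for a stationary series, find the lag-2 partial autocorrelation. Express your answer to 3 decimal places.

-0.214

φ_{22} = (r_2 − r_1²) / (1 − r_1²)
r_1² = (0.7)² = 0.49
Numerator = 0.381 − 0.4900 = -0.1090; denominator = 1 − 0.4900 = 0.5100
φ_{22} = -0.1090 / 0.5100 = -0.214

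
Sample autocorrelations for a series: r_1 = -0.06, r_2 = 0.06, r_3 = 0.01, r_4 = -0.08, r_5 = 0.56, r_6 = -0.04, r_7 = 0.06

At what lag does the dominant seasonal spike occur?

The largest autocorrelation is r_5 = 0.56; the remaining lags stay at or below 0.06.
The dominant spike at lag 5 indicates a seasonal period of 5.

5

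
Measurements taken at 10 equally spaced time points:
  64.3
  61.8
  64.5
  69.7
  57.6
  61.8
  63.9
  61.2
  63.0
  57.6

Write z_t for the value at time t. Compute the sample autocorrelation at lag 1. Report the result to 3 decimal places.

Mean z̄ = (64.3 + 61.8 + 64.5 + 69.7 + 57.6 + 61.8 + 63.9 + 61.2 + 63.0 + 57.6)/10 = 62.5400
Numerator Σ_{t=1}^{9}(z_t−z̄)(z_{t+1}−z̄) = -26.1516
Denominator Σ(z_t−z̄)² = 111.9640
r_1 = -26.1516 / 111.9640 = -0.234

-0.234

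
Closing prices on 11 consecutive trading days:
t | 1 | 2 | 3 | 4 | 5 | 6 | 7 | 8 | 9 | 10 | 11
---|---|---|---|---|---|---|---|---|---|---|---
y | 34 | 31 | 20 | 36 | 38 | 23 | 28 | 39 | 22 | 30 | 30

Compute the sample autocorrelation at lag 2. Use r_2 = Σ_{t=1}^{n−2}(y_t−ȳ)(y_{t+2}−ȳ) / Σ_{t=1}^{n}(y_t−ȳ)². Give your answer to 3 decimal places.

-0.527

Mean ȳ = (34 + 31 + 20 + 36 + 38 + 23 + 28 + 39 + 22 + 30 + 30)/11 = 30.0909
Numerator Σ_{t=1}^{9}(y_t−ȳ)(y_{t+2}−ȳ) = -218.6529
Denominator Σ(y_t−ȳ)² = 414.9091
r_2 = -218.6529 / 414.9091 = -0.527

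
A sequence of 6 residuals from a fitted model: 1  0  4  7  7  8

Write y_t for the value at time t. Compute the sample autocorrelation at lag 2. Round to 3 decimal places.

Mean ȳ = (1 + 0 + 4 + 7 + 7 + 8)/6 = 4.5000
Deviations from mean: -3.5000, -4.5000, -0.5000, 2.5000, 2.5000, 3.5000
Numerator Σ_{t=1}^{4}(y_t−ȳ)(y_{t+2}−ȳ) = -2.0000
Denominator Σ(y_t−ȳ)² = 57.5000
r_2 = -2.0000 / 57.5000 = -0.035

-0.035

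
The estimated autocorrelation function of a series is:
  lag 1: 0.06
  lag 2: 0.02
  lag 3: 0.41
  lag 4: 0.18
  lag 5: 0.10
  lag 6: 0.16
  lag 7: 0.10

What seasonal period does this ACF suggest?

3

The largest autocorrelation is r_3 = 0.41; the remaining lags stay at or below 0.18.
The dominant spike at lag 3 indicates a seasonal period of 3.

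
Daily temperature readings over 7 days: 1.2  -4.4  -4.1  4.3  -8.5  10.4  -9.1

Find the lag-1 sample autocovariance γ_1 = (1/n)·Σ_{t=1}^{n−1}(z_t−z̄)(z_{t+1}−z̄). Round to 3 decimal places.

-32.848

Mean z̄ = (1.2 − 4.4 − 4.1 + 4.3 − 8.5 + 10.4 − 9.1)/7 = -1.4571
Deviations: 2.6571, -2.9429, -2.6429, 5.7571, -7.0429, 11.8571, -7.6429
Σ_{t=1}^{6}(z_t−z̄)(z_{t+1}−z̄) = -229.9347
γ_1 = -229.9347 / 7 = -32.848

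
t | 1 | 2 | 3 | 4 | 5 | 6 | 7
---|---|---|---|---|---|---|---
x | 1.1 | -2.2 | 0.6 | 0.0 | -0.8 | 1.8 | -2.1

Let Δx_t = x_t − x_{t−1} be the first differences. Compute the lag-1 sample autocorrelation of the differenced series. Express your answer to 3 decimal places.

-0.520

First differences Δx: -3.3, 2.8, -0.6, -0.8, 2.6, -3.9
Mean of differences = -0.5333
Numerator Σ(Δx_t−Δx̄)(Δx_{t+1}−Δx̄) = -20.8111
Denominator Σ(Δx_t−Δx̄)² = 39.9933
r_1(Δx) = -20.8111 / 39.9933 = -0.520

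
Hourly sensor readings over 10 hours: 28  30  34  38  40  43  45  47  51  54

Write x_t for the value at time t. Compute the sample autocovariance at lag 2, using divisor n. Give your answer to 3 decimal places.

Mean x̄ = (28 + 30 + 34 + 38 + 40 + 43 + 45 + 47 + 51 + 54)/10 = 41.0000
Σ_{t=1}^{8}(x_t−x̄)(x_{t+2}−x̄) = 251.0000
γ_2 = 251.0000 / 10 = 25.100

25.100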